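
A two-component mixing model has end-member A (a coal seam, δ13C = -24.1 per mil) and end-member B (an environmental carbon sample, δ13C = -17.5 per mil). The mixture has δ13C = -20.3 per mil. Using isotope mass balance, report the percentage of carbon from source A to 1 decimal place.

42.4%

δ_mix = f_A·δ_A + (1 − f_A)·δ_B  ⇒  f_A = (δ_mix − δ_B)/(δ_A − δ_B)
f_A = (-20.3 − (-17.5)) / (-24.1 − (-17.5))
f_A = -2.8 / -6.6 = 0.4242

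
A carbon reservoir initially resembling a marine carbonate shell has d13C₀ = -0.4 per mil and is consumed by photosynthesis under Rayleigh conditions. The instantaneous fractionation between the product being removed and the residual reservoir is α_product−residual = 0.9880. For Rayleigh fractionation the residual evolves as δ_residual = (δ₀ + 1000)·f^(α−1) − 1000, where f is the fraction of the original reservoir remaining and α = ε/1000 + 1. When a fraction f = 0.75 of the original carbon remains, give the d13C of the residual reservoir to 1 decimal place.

3.1 per mil

Rayleigh residual: δ_res = (δ₀ + 1000)·f^(α−1) − 1000
α − 1 = -0.01200
f^(α−1) = 0.75^(-0.01200) = 1.003458
δ_res = (-0.4 + 1000) × 1.003458 − 1000 = 1003.057 − 1000 = 3.06 per mil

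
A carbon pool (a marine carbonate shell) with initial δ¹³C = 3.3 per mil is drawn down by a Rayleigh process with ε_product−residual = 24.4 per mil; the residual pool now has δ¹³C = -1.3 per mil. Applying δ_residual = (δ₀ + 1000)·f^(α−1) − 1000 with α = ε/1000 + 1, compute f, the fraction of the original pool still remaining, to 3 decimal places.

α − 1 = ε/1000 = 0.0244
(δ_res + 1000)/(δ₀ + 1000) = (-1.3 + 1000)/(3.3 + 1000) = 998.7/1003.3 = 0.995415
f = 0.995415^(1/0.0244) = exp(ln(0.995415)/0.0244) = exp(-0.00460/0.0244)
f = exp(-0.1883) = 0.8283

0.828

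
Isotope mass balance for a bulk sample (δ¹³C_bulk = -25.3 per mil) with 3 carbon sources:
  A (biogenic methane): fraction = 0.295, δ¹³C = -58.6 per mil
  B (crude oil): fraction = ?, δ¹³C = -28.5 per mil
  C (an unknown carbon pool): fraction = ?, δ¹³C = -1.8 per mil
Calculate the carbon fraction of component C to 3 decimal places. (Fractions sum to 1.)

0.452

Let f_C and f_B be the unknown fractions; fractions sum to 1 so f_C + f_B = 0.705.
Mass balance: Σ fᵢ·δᵢ = δ_bulk ⇒ f_C·(-1.8) + f_B·(-28.5) = -25.3 − (-17.287) = -8.013
Substitute f_B = 0.705 − f_C:
f_C·(-1.8 − -28.5) = -8.013 − 0.705×(-28.5) = 12.079
f_C = 12.079 / 26.7 = 0.4524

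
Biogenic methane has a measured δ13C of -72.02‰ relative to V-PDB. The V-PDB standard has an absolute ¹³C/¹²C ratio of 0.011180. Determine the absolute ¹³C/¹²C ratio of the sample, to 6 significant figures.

R_sample = R_standard × (δ13C/1000 + 1)
R_sample = 0.011180 × (-72.02/1000 + 1) = 0.011180 × 0.927980
R_sample = 0.0103748

0.0103748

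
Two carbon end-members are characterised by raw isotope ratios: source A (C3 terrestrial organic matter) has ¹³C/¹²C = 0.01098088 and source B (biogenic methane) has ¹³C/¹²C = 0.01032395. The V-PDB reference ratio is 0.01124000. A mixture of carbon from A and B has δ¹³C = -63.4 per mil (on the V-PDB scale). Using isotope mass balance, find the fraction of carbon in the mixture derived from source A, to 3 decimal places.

δ_A = (0.01098088/0.01124000 − 1)×1000 = (0.976947 − 1)×1000 = -23.053 per mil
δ_B = (0.01032395/0.01124000 − 1)×1000 = (0.918501 − 1)×1000 = -81.499 per mil
f_A = (δ_mix − δ_B)/(δ_A − δ_B) = (-63.4 − (-81.499))/(-23.053 − (-81.499))
f_A = 18.099 / 58.446 = 0.3097

0.310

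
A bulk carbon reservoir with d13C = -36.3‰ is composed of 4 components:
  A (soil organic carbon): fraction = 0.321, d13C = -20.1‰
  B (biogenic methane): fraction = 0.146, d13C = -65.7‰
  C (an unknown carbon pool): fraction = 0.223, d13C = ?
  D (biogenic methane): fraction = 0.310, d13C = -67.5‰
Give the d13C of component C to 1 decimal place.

Isotope mass balance: δ_bulk = Σ fᵢ·δᵢ.
-36.3 = 0.321×(-20.1) + 0.146×(-65.7) + 0.223×δ_C + 0.310×(-67.5)
0.223·δ_C = -36.3 − (-36.969) = 0.669
δ_C = 0.669 / 0.223 = 3.00‰

3.0‰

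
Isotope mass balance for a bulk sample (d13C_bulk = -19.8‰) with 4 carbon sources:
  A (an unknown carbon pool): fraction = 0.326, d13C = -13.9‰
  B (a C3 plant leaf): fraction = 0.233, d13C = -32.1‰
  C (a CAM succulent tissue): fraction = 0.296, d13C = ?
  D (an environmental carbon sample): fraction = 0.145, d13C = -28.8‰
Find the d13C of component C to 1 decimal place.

Isotope mass balance: δ_bulk = Σ fᵢ·δᵢ.
-19.8 = 0.326×(-13.9) + 0.233×(-32.1) + 0.296×δ_C + 0.145×(-28.8)
0.296·δ_C = -19.8 − (-16.187) = -3.613
δ_C = -3.613 / 0.296 = -12.21‰

-12.2‰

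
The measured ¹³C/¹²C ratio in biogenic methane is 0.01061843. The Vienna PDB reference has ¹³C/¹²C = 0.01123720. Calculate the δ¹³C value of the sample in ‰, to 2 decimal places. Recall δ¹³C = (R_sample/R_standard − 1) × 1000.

δ¹³C = (R_sample / R_standard − 1) × 1000
R_sample / R_standard = 0.01061843 / 0.01123720 = 0.944936
δ¹³C = (0.944936 − 1) × 1000 = -55.064‰

-55.06‰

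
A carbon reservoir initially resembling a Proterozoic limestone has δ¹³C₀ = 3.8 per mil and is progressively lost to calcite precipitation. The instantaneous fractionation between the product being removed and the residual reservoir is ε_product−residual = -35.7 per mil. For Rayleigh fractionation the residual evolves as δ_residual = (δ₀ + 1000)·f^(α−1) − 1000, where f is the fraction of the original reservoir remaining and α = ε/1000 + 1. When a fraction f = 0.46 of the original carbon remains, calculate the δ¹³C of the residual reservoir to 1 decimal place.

32.0 per mil

Rayleigh residual: δ_res = (δ₀ + 1000)·f^(α−1) − 1000
α = ε/1000 + 1 = 0.96430, so α − 1 = -0.03570
f^(α−1) = 0.46^(-0.03570) = 1.028110
δ_res = (3.8 + 1000) × 1.028110 − 1000 = 1032.017 − 1000 = 32.02 per mil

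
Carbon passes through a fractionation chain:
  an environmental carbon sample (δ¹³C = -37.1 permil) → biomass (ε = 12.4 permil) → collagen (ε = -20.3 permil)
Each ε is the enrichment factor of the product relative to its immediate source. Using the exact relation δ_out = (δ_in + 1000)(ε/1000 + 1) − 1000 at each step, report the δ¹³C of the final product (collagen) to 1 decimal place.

step 1: δ = (-37.10 + 1000)·(12.4/1000 + 1) − 1000 = -25.16 permil
step 2: δ = (-25.16 + 1000)·(-20.3/1000 + 1) − 1000 = -44.95 permil

-44.9 permil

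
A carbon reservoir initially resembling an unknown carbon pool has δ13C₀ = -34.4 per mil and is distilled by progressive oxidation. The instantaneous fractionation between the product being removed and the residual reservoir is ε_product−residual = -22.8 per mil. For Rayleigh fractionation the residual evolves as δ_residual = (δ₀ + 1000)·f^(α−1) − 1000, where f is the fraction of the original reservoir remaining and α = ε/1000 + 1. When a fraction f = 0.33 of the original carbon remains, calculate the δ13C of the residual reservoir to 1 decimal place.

Rayleigh residual: δ_res = (δ₀ + 1000)·f^(α−1) − 1000
α = ε/1000 + 1 = 0.97720, so α − 1 = -0.02280
f^(α−1) = 0.33^(-0.02280) = 1.025600
δ_res = (-34.4 + 1000) × 1.025600 − 1000 = 990.319 − 1000 = -9.68 per mil

-9.7 per mil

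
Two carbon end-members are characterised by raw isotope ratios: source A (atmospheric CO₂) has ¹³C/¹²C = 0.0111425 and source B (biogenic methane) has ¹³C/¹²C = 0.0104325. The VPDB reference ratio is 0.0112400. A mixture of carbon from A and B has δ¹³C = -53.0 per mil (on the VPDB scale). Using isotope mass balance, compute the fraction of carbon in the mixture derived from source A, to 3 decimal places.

0.298

δ_A = (0.0111425/0.0112400 − 1)×1000 = (0.991326 − 1)×1000 = -8.674 per mil
δ_B = (0.0104325/0.0112400 − 1)×1000 = (0.928158 − 1)×1000 = -71.842 per mil
f_A = (δ_mix − δ_B)/(δ_A − δ_B) = (-53.0 − (-71.842))/(-8.674 − (-71.842))
f_A = 18.842 / 63.167 = 0.2983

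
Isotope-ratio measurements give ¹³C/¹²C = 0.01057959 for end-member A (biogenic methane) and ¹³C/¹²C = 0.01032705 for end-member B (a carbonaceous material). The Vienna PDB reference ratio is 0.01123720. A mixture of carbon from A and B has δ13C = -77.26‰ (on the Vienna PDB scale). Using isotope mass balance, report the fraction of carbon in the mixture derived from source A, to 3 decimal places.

0.166

δ_A = (0.01057959/0.01123720 − 1)×1000 = (0.941479 − 1)×1000 = -58.521‰
δ_B = (0.01032705/0.01123720 − 1)×1000 = (0.919006 − 1)×1000 = -80.994‰
f_A = (δ_mix − δ_B)/(δ_A − δ_B) = (-77.26 − (-80.994))/(-58.521 − (-80.994))
f_A = 3.734 / 22.474 = 0.1662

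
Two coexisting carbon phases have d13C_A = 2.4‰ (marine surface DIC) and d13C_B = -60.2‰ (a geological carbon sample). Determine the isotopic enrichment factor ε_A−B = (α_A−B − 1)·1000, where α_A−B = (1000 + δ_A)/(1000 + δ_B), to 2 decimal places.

66.61‰

α_A−B = (1000 + 2.4) / (1000 + -60.2) = 1002.4 / 939.8 = 1.066610
ε_A−B = (1.066610 − 1) × 1000 = 66.610‰
(The approximation ε ≈ δ_A − δ_B would give 62.6‰.)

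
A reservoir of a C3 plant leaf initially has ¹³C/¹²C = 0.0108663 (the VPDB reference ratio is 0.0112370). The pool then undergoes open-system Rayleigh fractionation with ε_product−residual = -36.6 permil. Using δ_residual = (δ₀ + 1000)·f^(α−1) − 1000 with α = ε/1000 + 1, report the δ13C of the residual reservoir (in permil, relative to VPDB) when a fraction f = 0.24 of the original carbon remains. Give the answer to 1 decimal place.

18.9 permil

δ₀ = (0.0108663/0.0112370 − 1)×1000 = (0.967011 − 1)×1000 = -32.989 permil
α − 1 = ε/1000 = -0.0366
f^(α−1) = 0.24^(-0.0366) = 1.053621
δ_res = (-32.989 + 1000) × 1.053621 − 1000 = 1018.863 − 1000 = 18.86 permil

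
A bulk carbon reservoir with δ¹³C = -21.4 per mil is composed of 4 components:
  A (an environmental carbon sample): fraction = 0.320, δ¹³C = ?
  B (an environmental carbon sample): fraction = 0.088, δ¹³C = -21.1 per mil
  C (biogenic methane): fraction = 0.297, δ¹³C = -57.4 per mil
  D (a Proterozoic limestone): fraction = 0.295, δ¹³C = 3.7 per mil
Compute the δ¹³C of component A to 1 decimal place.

-11.2 per mil

Isotope mass balance: δ_bulk = Σ fᵢ·δᵢ.
-21.4 = 0.320×δ_A + 0.088×(-21.1) + 0.297×(-57.4) + 0.295×(3.7)
0.320·δ_A = -21.4 − (-17.813) = -3.587
δ_A = -3.587 / 0.320 = -11.21 per mil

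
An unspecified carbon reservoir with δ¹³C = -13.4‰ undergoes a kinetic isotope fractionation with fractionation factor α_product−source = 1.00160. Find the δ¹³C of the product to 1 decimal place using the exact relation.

-11.8‰

δ_product = (δ_source + 1000)·α − 1000
δ_product = (-13.4 + 1000) × 1.00160 − 1000
δ_product = 988.179 − 1000 = -11.82‰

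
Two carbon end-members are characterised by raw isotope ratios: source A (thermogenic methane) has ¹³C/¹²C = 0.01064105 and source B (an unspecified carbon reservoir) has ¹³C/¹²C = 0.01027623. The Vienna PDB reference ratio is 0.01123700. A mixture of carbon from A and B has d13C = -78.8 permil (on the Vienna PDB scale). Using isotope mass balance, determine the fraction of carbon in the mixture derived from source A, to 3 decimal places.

0.206

δ_A = (0.01064105/0.01123700 − 1)×1000 = (0.946965 − 1)×1000 = -53.035 permil
δ_B = (0.01027623/0.01123700 − 1)×1000 = (0.914499 − 1)×1000 = -85.501 permil
f_A = (δ_mix − δ_B)/(δ_A − δ_B) = (-78.8 − (-85.501))/(-53.035 − (-85.501))
f_A = 6.701 / 32.466 = 0.2064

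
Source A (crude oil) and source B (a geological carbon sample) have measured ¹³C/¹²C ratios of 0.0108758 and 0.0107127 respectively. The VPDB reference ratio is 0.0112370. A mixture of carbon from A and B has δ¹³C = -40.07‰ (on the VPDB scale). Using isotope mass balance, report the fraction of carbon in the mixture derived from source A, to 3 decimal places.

0.454

δ_A = (0.0108758/0.0112370 − 1)×1000 = (0.967856 − 1)×1000 = -32.144‰
δ_B = (0.0107127/0.0112370 − 1)×1000 = (0.953342 − 1)×1000 = -46.658‰
f_A = (δ_mix − δ_B)/(δ_A − δ_B) = (-40.07 − (-46.658))/(-32.144 − (-46.658))
f_A = 6.588 / 14.515 = 0.4539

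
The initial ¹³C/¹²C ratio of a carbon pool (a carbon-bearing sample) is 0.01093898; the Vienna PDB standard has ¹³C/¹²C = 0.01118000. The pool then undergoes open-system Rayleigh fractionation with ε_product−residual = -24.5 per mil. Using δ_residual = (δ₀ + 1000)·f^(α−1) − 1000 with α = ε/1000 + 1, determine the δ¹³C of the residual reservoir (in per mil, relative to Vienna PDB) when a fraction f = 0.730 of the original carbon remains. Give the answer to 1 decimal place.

-14.0 per mil

δ₀ = (0.01093898/0.01118000 − 1)×1000 = (0.978442 − 1)×1000 = -21.558 per mil
α − 1 = ε/1000 = -0.0245
f^(α−1) = 0.730^(-0.0245) = 1.007740
δ_res = (-21.558 + 1000) × 1.007740 − 1000 = 986.015 − 1000 = -13.98 per mil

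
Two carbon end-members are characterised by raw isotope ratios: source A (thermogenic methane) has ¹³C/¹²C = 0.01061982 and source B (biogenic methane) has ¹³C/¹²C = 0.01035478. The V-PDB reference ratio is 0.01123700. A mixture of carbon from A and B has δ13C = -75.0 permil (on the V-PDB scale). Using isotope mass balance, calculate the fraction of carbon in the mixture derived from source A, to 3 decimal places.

0.149

δ_A = (0.01061982/0.01123700 − 1)×1000 = (0.945076 − 1)×1000 = -54.924 permil
δ_B = (0.01035478/0.01123700 − 1)×1000 = (0.921490 − 1)×1000 = -78.510 permil
f_A = (δ_mix − δ_B)/(δ_A − δ_B) = (-75.0 − (-78.510))/(-54.924 − (-78.510))
f_A = 3.510 / 23.586 = 0.1488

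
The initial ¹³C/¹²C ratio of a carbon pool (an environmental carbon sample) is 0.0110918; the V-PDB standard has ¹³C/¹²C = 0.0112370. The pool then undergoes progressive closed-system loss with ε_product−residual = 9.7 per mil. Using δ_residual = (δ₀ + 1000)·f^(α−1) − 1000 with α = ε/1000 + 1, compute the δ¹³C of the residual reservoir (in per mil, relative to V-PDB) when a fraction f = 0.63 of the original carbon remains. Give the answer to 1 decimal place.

-17.3 per mil

δ₀ = (0.0110918/0.0112370 − 1)×1000 = (0.987078 − 1)×1000 = -12.922 per mil
α − 1 = ε/1000 = 0.0097
f^(α−1) = 0.63^(0.0097) = 0.995528
δ_res = (-12.922 + 1000) × 0.995528 − 1000 = 982.664 − 1000 = -17.34 per mil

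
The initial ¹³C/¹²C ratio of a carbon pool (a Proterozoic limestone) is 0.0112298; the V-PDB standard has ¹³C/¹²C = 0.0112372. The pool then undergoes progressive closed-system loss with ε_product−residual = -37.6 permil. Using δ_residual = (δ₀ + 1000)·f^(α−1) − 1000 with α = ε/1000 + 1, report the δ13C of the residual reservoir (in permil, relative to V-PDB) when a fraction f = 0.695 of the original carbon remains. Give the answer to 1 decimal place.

13.1 permil

δ₀ = (0.0112298/0.0112372 − 1)×1000 = (0.999341 − 1)×1000 = -0.659 permil
α − 1 = ε/1000 = -0.0376
f^(α−1) = 0.695^(-0.0376) = 1.013775
δ_res = (-0.659 + 1000) × 1.013775 − 1000 = 1013.107 − 1000 = 13.11 permil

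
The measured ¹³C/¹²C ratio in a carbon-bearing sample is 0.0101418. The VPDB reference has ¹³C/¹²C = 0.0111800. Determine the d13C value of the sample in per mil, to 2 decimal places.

d13C = (R_sample / R_standard − 1) × 1000
R_sample / R_standard = 0.0101418 / 0.0111800 = 0.907138
d13C = (0.907138 − 1) × 1000 = -92.862 per mil

-92.86 per mil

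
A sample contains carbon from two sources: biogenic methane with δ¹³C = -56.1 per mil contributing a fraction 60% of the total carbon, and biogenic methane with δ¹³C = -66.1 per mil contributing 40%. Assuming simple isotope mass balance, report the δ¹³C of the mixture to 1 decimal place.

-60.1 per mil

δ_mix = f_A·δ_A + f_B·δ_B
δ_mix = 0.60 × (-56.1) + 0.40 × (-66.1)
δ_mix = -33.66 + -26.44 = -60.10 per mil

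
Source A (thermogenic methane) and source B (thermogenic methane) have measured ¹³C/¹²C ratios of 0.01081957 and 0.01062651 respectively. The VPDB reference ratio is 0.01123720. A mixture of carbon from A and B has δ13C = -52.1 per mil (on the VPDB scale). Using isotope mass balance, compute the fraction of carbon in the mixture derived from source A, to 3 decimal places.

0.131

δ_A = (0.01081957/0.01123720 − 1)×1000 = (0.962835 − 1)×1000 = -37.165 per mil
δ_B = (0.01062651/0.01123720 − 1)×1000 = (0.945655 − 1)×1000 = -54.345 per mil
f_A = (δ_mix − δ_B)/(δ_A − δ_B) = (-52.1 − (-54.345))/(-37.165 − (-54.345))
f_A = 2.245 / 17.180 = 0.1307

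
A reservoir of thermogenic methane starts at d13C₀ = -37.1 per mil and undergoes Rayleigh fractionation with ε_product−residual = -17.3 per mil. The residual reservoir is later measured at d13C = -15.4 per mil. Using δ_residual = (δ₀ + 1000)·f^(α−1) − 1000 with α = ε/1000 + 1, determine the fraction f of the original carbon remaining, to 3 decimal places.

0.276

α − 1 = ε/1000 = -0.0173
(δ_res + 1000)/(δ₀ + 1000) = (-15.4 + 1000)/(-37.1 + 1000) = 984.6/962.9 = 1.022536
f = 1.022536^(1/-0.0173) = exp(ln(1.022536)/-0.0173) = exp(0.02229/-0.0173)
f = exp(-1.2882) = 0.2758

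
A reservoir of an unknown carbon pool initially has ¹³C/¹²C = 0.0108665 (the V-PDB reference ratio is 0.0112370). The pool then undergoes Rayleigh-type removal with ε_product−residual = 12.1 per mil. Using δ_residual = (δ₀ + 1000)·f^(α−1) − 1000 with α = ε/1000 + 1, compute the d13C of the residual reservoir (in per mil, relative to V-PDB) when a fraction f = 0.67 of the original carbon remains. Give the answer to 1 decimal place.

-37.6 per mil

δ₀ = (0.0108665/0.0112370 − 1)×1000 = (0.967029 − 1)×1000 = -32.971 per mil
α − 1 = ε/1000 = 0.0121
f^(α−1) = 0.67^(0.0121) = 0.995166
δ_res = (-32.971 + 1000) × 0.995166 − 1000 = 962.354 − 1000 = -37.65 per mil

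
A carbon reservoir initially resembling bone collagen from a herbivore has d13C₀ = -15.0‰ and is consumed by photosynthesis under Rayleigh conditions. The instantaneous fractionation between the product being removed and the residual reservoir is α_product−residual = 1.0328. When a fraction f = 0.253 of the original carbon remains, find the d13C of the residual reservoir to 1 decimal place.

Rayleigh residual: δ_res = (δ₀ + 1000)·f^(α−1) − 1000
α − 1 = 0.03280
f^(α−1) = 0.253^(0.03280) = 0.955922
δ_res = (-15.0 + 1000) × 0.955922 − 1000 = 941.583 − 1000 = -58.42‰

-58.4‰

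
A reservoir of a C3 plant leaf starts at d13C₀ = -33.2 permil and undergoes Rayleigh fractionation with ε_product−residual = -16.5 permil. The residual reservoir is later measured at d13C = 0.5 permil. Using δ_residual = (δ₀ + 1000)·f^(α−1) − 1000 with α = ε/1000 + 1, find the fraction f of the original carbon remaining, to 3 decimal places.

0.125

α − 1 = ε/1000 = -0.0165
(δ_res + 1000)/(δ₀ + 1000) = (0.5 + 1000)/(-33.2 + 1000) = 1000.5/966.8 = 1.034857
f = 1.034857^(1/-0.0165) = exp(ln(1.034857)/-0.0165) = exp(0.03426/-0.0165)
f = exp(-2.0766) = 0.1254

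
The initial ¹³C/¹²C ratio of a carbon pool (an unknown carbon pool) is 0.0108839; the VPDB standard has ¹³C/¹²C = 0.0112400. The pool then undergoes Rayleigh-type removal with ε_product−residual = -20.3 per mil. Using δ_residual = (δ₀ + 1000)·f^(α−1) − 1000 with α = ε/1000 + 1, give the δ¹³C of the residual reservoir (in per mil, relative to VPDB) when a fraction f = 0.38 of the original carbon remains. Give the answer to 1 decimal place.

δ₀ = (0.0108839/0.0112400 − 1)×1000 = (0.968319 − 1)×1000 = -31.681 per mil
α − 1 = ε/1000 = -0.0203
f^(α−1) = 0.38^(-0.0203) = 1.019836
δ_res = (-31.681 + 1000) × 1.019836 − 1000 = 987.526 − 1000 = -12.47 per mil

-12.5 per mil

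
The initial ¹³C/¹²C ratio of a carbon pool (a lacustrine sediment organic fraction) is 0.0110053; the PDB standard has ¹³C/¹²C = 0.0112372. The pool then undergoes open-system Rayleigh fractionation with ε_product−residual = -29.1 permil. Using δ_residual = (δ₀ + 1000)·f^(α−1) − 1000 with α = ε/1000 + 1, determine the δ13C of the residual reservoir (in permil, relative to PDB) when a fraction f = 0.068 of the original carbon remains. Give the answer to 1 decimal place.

59.1 permil

δ₀ = (0.0110053/0.0112372 − 1)×1000 = (0.979363 − 1)×1000 = -20.637 permil
α − 1 = ε/1000 = -0.0291
f^(α−1) = 0.068^(-0.0291) = 1.081369
δ_res = (-20.637 + 1000) × 1.081369 − 1000 = 1059.053 − 1000 = 59.05 permil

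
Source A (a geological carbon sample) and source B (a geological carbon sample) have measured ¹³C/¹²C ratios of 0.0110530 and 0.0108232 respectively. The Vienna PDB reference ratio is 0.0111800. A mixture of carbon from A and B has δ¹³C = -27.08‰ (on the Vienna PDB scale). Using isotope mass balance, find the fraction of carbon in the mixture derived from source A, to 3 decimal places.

δ_A = (0.0110530/0.0111800 − 1)×1000 = (0.988640 − 1)×1000 = -11.360‰
δ_B = (0.0108232/0.0111800 − 1)×1000 = (0.968086 − 1)×1000 = -31.914‰
f_A = (δ_mix − δ_B)/(δ_A − δ_B) = (-27.08 − (-31.914))/(-11.360 − (-31.914))
f_A = 4.834 / 20.555 = 0.2352

0.235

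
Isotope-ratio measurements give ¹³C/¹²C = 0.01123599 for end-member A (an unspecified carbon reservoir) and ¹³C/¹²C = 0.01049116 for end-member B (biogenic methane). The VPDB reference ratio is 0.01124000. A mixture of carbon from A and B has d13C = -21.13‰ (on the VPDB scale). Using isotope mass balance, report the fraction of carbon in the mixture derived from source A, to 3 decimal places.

0.687

δ_A = (0.01123599/0.01124000 − 1)×1000 = (0.999643 − 1)×1000 = -0.357‰
δ_B = (0.01049116/0.01124000 − 1)×1000 = (0.933377 − 1)×1000 = -66.623‰
f_A = (δ_mix − δ_B)/(δ_A − δ_B) = (-21.13 − (-66.623))/(-0.357 − (-66.623))
f_A = 45.493 / 66.266 = 0.6865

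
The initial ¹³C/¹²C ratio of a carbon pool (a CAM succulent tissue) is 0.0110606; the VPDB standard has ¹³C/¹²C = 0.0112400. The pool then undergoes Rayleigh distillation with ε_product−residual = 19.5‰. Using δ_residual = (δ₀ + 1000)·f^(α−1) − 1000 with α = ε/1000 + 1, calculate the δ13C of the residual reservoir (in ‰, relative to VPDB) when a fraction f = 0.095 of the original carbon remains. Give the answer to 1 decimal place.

δ₀ = (0.0110606/0.0112400 − 1)×1000 = (0.984039 − 1)×1000 = -15.961‰
α − 1 = ε/1000 = 0.0195
f^(α−1) = 0.095^(0.0195) = 0.955137
δ_res = (-15.961 + 1000) × 0.955137 − 1000 = 939.892 − 1000 = -60.11‰

-60.1‰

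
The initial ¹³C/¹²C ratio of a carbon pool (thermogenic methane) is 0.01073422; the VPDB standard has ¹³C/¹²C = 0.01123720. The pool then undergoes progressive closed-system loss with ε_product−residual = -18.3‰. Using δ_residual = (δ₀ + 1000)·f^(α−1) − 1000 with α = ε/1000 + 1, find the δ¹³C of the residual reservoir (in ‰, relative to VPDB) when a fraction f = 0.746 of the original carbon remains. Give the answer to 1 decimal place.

δ₀ = (0.01073422/0.01123720 − 1)×1000 = (0.955240 − 1)×1000 = -44.760‰
α − 1 = ε/1000 = -0.0183
f^(α−1) = 0.746^(-0.0183) = 1.005377
δ_res = (-44.760 + 1000) × 1.005377 − 1000 = 960.376 − 1000 = -39.62‰

-39.6‰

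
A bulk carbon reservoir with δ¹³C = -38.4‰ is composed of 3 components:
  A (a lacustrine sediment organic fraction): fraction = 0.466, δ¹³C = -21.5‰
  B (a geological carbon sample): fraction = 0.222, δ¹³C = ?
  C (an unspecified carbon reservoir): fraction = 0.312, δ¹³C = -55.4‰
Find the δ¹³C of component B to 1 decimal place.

Isotope mass balance: δ_bulk = Σ fᵢ·δᵢ.
-38.4 = 0.466×(-21.5) + 0.222×δ_B + 0.312×(-55.4)
0.222·δ_B = -38.4 − (-27.304) = -11.096
δ_B = -11.096 / 0.222 = -49.98‰

-50.0‰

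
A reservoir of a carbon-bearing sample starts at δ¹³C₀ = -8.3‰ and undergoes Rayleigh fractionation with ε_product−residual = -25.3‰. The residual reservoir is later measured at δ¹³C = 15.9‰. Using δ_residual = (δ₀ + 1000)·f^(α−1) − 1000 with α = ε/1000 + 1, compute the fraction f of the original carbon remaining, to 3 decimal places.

0.386

α − 1 = ε/1000 = -0.0253
(δ_res + 1000)/(δ₀ + 1000) = (15.9 + 1000)/(-8.3 + 1000) = 1015.9/991.7 = 1.024403
f = 1.024403^(1/-0.0253) = exp(ln(1.024403)/-0.0253) = exp(0.02411/-0.0253)
f = exp(-0.9529) = 0.3856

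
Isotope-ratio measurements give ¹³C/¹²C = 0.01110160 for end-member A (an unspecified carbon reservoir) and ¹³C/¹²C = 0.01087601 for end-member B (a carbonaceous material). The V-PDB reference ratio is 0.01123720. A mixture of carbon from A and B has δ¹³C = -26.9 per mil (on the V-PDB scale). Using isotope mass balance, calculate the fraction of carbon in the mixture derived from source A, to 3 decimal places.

0.261

δ_A = (0.01110160/0.01123720 − 1)×1000 = (0.987933 − 1)×1000 = -12.067 per mil
δ_B = (0.01087601/0.01123720 − 1)×1000 = (0.967858 − 1)×1000 = -32.142 per mil
f_A = (δ_mix − δ_B)/(δ_A − δ_B) = (-26.9 − (-32.142))/(-12.067 − (-32.142))
f_A = 5.242 / 20.075 = 0.2611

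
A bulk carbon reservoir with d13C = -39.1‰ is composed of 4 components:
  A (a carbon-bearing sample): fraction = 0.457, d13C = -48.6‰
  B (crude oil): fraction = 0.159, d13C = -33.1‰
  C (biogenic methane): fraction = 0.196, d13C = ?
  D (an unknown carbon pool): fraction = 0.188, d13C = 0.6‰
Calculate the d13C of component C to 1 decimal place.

Isotope mass balance: δ_bulk = Σ fᵢ·δᵢ.
-39.1 = 0.457×(-48.6) + 0.159×(-33.1) + 0.196×δ_C + 0.188×(0.6)
0.196·δ_C = -39.1 − (-27.360) = -11.740
δ_C = -11.740 / 0.196 = -59.90‰

-59.9‰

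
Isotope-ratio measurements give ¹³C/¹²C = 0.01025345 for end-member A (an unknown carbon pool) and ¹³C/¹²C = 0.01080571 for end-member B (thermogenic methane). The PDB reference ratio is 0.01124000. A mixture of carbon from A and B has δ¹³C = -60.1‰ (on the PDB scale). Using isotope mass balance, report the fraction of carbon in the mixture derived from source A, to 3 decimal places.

0.437

δ_A = (0.01025345/0.01124000 − 1)×1000 = (0.912229 − 1)×1000 = -87.771‰
δ_B = (0.01080571/0.01124000 − 1)×1000 = (0.961362 − 1)×1000 = -38.638‰
f_A = (δ_mix − δ_B)/(δ_A − δ_B) = (-60.1 − (-38.638))/(-87.771 − (-38.638))
f_A = -21.462 / -49.133 = 0.4368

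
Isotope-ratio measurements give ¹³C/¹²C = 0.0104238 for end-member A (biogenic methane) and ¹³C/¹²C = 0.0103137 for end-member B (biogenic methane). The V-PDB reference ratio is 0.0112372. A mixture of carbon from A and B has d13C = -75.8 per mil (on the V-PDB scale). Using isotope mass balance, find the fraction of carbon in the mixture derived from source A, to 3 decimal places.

δ_A = (0.0104238/0.0112372 − 1)×1000 = (0.927615 − 1)×1000 = -72.385 per mil
δ_B = (0.0103137/0.0112372 − 1)×1000 = (0.917818 − 1)×1000 = -82.182 per mil
f_A = (δ_mix − δ_B)/(δ_A − δ_B) = (-75.8 − (-82.182))/(-72.385 − (-82.182))
f_A = 6.382 / 9.798 = 0.6514

0.651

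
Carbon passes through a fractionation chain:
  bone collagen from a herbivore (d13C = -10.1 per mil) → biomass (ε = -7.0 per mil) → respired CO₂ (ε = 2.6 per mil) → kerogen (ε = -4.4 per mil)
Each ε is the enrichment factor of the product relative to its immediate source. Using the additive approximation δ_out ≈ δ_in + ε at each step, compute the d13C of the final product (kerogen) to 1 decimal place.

-18.9 per mil

step 1: δ ≈ -10.1 + (-7.0) = -17.1 per mil
step 2: δ ≈ -17.1 + (2.6) = -14.5 per mil
step 3: δ ≈ -14.5 + (-4.4) = -18.9 per mil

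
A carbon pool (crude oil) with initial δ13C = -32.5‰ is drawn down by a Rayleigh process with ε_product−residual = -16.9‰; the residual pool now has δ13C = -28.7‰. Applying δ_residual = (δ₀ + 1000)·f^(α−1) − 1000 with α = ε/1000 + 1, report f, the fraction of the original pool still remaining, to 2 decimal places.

α − 1 = ε/1000 = -0.0169
(δ_res + 1000)/(δ₀ + 1000) = (-28.7 + 1000)/(-32.5 + 1000) = 971.3/967.5 = 1.003928
f = 1.003928^(1/-0.0169) = exp(ln(1.003928)/-0.0169) = exp(0.00392/-0.0169)
f = exp(-0.2320) = 0.7930

0.79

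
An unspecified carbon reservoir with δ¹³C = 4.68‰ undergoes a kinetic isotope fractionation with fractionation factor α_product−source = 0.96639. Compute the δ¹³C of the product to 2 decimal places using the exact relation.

-29.09‰

δ_product = (δ_source + 1000)·α − 1000
δ_product = (4.68 + 1000) × 0.96639 − 1000
δ_product = 970.913 − 1000 = -29.087‰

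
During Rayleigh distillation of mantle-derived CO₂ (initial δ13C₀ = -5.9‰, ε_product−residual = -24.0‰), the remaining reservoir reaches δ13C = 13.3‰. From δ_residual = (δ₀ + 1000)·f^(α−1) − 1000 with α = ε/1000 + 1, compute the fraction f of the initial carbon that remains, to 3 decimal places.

α − 1 = ε/1000 = -0.0240
(δ_res + 1000)/(δ₀ + 1000) = (13.3 + 1000)/(-5.9 + 1000) = 1013.3/994.1 = 1.019314
f = 1.019314^(1/-0.0240) = exp(ln(1.019314)/-0.0240) = exp(0.01913/-0.0240)
f = exp(-0.7971) = 0.4506

0.451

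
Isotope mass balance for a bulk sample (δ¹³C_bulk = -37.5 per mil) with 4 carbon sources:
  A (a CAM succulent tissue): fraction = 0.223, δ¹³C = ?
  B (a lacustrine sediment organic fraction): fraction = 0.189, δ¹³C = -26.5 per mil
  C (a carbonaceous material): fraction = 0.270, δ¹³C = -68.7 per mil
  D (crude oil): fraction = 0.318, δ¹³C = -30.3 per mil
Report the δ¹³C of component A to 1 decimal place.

-19.3 per mil

Isotope mass balance: δ_bulk = Σ fᵢ·δᵢ.
-37.5 = 0.223×δ_A + 0.189×(-26.5) + 0.270×(-68.7) + 0.318×(-30.3)
0.223·δ_A = -37.5 − (-33.193) = -4.307
δ_A = -4.307 / 0.223 = -19.31 per mil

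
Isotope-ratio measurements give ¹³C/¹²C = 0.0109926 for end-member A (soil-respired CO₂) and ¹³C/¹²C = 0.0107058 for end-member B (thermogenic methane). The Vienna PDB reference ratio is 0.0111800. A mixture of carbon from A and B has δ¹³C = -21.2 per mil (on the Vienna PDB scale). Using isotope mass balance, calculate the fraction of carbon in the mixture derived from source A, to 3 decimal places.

δ_A = (0.0109926/0.0111800 − 1)×1000 = (0.983238 − 1)×1000 = -16.762 per mil
δ_B = (0.0107058/0.0111800 − 1)×1000 = (0.957585 − 1)×1000 = -42.415 per mil
f_A = (δ_mix − δ_B)/(δ_A − δ_B) = (-21.2 − (-42.415))/(-16.762 − (-42.415))
f_A = 21.215 / 25.653 = 0.8270

0.827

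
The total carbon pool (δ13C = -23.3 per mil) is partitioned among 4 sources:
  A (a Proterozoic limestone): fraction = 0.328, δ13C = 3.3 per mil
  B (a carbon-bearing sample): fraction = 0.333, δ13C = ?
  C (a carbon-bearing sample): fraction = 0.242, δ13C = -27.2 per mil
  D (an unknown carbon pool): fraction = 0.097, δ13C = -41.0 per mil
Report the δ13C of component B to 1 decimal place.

Isotope mass balance: δ_bulk = Σ fᵢ·δᵢ.
-23.3 = 0.328×(3.3) + 0.333×δ_B + 0.242×(-27.2) + 0.097×(-41.0)
0.333·δ_B = -23.3 − (-9.477) = -13.823
δ_B = -13.823 / 0.333 = -41.51 per mil

-41.5 per mil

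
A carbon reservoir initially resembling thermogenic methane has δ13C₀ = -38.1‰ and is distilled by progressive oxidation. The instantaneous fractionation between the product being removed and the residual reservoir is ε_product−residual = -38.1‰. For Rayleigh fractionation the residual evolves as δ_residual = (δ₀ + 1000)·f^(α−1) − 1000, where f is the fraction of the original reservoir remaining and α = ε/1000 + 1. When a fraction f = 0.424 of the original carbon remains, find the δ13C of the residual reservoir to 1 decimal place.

Rayleigh residual: δ_res = (δ₀ + 1000)·f^(α−1) − 1000
α = ε/1000 + 1 = 0.96190, so α − 1 = -0.03810
f^(α−1) = 0.424^(-0.03810) = 1.033231
δ_res = (-38.1 + 1000) × 1.033231 − 1000 = 993.865 − 1000 = -6.14‰

-6.1‰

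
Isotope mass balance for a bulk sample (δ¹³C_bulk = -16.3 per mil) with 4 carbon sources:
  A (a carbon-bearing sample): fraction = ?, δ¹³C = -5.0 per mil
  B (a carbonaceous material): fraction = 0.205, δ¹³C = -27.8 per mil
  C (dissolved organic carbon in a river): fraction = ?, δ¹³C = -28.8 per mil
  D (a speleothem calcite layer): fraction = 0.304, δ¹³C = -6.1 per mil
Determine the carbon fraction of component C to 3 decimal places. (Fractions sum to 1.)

Let f_C and f_A be the unknown fractions; fractions sum to 1 so f_C + f_A = 0.491.
Mass balance: Σ fᵢ·δᵢ = δ_bulk ⇒ f_C·(-28.8) + f_A·(-5.0) = -16.3 − (-7.553) = -8.747
Substitute f_A = 0.491 − f_C:
f_C·(-28.8 − -5.0) = -8.747 − 0.491×(-5.0) = -6.292
f_C = -6.292 / -23.8 = 0.2644

0.264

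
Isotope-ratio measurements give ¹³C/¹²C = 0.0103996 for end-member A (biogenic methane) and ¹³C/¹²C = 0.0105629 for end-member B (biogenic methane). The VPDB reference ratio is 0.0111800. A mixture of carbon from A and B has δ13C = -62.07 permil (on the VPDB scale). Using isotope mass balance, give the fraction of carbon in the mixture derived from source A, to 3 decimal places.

δ_A = (0.0103996/0.0111800 − 1)×1000 = (0.930197 − 1)×1000 = -69.803 permil
δ_B = (0.0105629/0.0111800 − 1)×1000 = (0.944803 − 1)×1000 = -55.197 permil
f_A = (δ_mix − δ_B)/(δ_A − δ_B) = (-62.07 − (-55.197))/(-69.803 − (-55.197))
f_A = -6.873 / -14.606 = 0.4706

0.471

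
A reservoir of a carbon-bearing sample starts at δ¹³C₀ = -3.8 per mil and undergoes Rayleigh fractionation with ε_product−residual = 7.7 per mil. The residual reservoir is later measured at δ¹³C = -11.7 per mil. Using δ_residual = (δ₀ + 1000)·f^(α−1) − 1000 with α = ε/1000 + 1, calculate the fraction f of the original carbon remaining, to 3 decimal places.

0.356

α − 1 = ε/1000 = 0.0077
(δ_res + 1000)/(δ₀ + 1000) = (-11.7 + 1000)/(-3.8 + 1000) = 988.3/996.2 = 0.992070
f = 0.992070^(1/0.0077) = exp(ln(0.992070)/0.0077) = exp(-0.00796/0.0077)
f = exp(-1.0340) = 0.3556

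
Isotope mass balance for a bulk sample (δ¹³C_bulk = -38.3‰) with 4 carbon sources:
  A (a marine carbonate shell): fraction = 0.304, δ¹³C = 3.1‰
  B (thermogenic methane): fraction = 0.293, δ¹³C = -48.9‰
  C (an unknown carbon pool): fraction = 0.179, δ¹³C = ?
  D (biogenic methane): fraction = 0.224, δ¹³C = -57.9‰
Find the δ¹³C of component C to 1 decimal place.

-66.7‰

Isotope mass balance: δ_bulk = Σ fᵢ·δᵢ.
-38.3 = 0.304×(3.1) + 0.293×(-48.9) + 0.179×δ_C + 0.224×(-57.9)
0.179·δ_C = -38.3 − (-26.355) = -11.945
δ_C = -11.945 / 0.179 = -66.73‰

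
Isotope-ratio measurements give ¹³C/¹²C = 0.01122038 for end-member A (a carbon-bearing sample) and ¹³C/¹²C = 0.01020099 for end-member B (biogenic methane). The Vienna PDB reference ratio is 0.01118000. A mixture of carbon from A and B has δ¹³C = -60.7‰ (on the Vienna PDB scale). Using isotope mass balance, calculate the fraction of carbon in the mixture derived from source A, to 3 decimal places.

δ_A = (0.01122038/0.01118000 − 1)×1000 = (1.003612 − 1)×1000 = 3.612‰
δ_B = (0.01020099/0.01118000 − 1)×1000 = (0.912432 − 1)×1000 = -87.568‰
f_A = (δ_mix − δ_B)/(δ_A − δ_B) = (-60.7 − (-87.568))/(3.612 − (-87.568))
f_A = 26.868 / 91.180 = 0.2947

0.295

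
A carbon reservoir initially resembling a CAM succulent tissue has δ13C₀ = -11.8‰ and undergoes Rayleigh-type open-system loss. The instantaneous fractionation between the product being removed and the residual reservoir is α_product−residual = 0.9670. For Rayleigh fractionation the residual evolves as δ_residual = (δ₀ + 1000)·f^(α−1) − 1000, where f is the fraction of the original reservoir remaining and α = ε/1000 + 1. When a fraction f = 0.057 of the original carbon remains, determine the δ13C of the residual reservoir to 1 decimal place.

Rayleigh residual: δ_res = (δ₀ + 1000)·f^(α−1) − 1000
α − 1 = -0.03300
f^(α−1) = 0.057^(-0.03300) = 1.099148
δ_res = (-11.8 + 1000) × 1.099148 − 1000 = 1086.178 − 1000 = 86.18‰

86.2‰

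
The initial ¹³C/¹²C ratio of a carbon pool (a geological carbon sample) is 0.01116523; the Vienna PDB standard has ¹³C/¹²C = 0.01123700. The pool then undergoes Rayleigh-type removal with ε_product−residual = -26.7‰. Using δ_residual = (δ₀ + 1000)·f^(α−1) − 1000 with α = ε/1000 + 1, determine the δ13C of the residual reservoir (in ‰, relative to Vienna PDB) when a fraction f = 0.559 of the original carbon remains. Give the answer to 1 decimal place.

9.2‰

δ₀ = (0.01116523/0.01123700 − 1)×1000 = (0.993613 − 1)×1000 = -6.387‰
α − 1 = ε/1000 = -0.0267
f^(α−1) = 0.559^(-0.0267) = 1.015650
δ_res = (-6.387 + 1000) × 1.015650 − 1000 = 1009.163 − 1000 = 9.16‰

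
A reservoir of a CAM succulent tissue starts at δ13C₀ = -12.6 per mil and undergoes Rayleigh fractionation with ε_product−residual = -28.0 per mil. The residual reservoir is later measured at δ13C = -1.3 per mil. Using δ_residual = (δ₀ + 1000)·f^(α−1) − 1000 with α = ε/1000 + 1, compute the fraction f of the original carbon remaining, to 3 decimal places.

0.666

α − 1 = ε/1000 = -0.0280
(δ_res + 1000)/(δ₀ + 1000) = (-1.3 + 1000)/(-12.6 + 1000) = 998.7/987.4 = 1.011444
f = 1.011444^(1/-0.0280) = exp(ln(1.011444)/-0.0280) = exp(0.01138/-0.0280)
f = exp(-0.4064) = 0.6660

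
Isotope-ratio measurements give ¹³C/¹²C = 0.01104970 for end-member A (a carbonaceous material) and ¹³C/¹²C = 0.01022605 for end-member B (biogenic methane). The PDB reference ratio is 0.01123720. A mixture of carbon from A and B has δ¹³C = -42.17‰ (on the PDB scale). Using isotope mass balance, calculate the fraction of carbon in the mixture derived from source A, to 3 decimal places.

0.652

δ_A = (0.01104970/0.01123720 − 1)×1000 = (0.983314 − 1)×1000 = -16.686‰
δ_B = (0.01022605/0.01123720 − 1)×1000 = (0.910018 − 1)×1000 = -89.982‰
f_A = (δ_mix − δ_B)/(δ_A − δ_B) = (-42.17 − (-89.982))/(-16.686 − (-89.982))
f_A = 47.812 / 73.297 = 0.6523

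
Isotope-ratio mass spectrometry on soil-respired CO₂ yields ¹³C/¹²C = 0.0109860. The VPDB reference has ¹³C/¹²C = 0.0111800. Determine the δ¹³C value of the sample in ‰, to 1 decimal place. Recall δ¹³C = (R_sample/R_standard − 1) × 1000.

-17.4‰

δ¹³C = (R_sample / R_standard − 1) × 1000
R_sample / R_standard = 0.0109860 / 0.0111800 = 0.982648
δ¹³C = (0.982648 − 1) × 1000 = -17.35‰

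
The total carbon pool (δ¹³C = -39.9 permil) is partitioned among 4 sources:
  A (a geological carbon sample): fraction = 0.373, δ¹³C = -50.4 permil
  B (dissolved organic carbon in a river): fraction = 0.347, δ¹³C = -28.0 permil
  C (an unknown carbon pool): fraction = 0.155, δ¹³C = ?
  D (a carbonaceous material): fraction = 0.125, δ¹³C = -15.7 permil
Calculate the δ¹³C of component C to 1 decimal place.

-60.8 permil

Isotope mass balance: δ_bulk = Σ fᵢ·δᵢ.
-39.9 = 0.373×(-50.4) + 0.347×(-28.0) + 0.155×δ_C + 0.125×(-15.7)
0.155·δ_C = -39.9 − (-30.478) = -9.422
δ_C = -9.422 / 0.155 = -60.79 permil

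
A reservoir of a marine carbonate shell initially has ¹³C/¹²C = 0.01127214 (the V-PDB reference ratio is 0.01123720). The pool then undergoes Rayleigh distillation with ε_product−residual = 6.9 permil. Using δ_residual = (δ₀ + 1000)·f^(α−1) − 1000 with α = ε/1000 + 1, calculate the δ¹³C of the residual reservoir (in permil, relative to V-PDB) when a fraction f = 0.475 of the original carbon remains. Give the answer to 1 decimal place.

-2.0 permil

δ₀ = (0.01127214/0.01123720 − 1)×1000 = (1.003109 − 1)×1000 = 3.109 permil
α − 1 = ε/1000 = 0.0069
f^(α−1) = 0.475^(0.0069) = 0.994877
δ_res = (3.109 + 1000) × 0.994877 − 1000 = 997.970 − 1000 = -2.03 permil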